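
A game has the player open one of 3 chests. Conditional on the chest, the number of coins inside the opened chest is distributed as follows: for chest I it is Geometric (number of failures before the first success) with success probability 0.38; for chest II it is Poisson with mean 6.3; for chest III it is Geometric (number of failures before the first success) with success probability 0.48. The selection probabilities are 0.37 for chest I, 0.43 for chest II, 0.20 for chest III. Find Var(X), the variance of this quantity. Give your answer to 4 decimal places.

Per component, I: μ=1.63158, E[X²]=6.95568; II: μ=6.3, E[X²]=45.99; III: μ=1.08333, E[X²]=3.43056.
E[X] = 0.37·1.63158 + 0.43·6.3 + 0.2·1.08333 = 3.52935.
E[X²] = 0.37·6.95568 + 0.43·45.99 + 0.2·3.43056 = 23.0354.
Var(X) = E[X²] − (E[X])² = 23.0354 − 12.4563 = 10.5791.

10.5791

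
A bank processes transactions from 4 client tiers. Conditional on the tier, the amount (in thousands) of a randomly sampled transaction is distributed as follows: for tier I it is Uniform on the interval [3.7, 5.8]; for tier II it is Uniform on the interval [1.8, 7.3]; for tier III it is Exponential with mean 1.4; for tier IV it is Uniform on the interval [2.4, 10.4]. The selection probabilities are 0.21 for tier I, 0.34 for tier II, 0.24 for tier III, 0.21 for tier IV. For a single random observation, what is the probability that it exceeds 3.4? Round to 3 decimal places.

Conditional on each tier, P(X > 3.4): I: 1; II: 0.709091; III: 0.0881627; IV: 0.875.
By total probability, P(X > 3.4) = 0.21·1 + 0.34·0.709091 + 0.24·0.0881627 + 0.21·0.875 = 0.656.

0.656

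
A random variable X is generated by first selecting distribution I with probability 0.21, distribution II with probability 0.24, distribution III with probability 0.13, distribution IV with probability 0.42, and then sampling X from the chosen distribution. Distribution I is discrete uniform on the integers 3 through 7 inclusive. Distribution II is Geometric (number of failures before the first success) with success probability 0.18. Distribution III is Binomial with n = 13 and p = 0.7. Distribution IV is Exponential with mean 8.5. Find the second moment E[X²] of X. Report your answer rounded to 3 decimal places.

For each component E[X²] = Var + (mean)², giving I: 27; II: 46.0617; III: 85.54; IV: 144.5.
Overall E[X²] = 0.21·27 + 0.24·46.0617 + 0.13·85.54 + 0.42·144.5 = 88.535.

88.535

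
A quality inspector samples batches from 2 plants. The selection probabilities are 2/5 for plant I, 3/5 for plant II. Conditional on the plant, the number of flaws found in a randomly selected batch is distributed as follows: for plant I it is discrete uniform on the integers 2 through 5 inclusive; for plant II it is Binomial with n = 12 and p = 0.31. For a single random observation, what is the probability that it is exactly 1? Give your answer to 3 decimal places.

Conditional on each plant, P(X = 1): I: 0; II: 0.0627889.
By total probability, P(X = 1) = 0.4·0 + 0.6·0.0627889 = 0.0376733.

0.038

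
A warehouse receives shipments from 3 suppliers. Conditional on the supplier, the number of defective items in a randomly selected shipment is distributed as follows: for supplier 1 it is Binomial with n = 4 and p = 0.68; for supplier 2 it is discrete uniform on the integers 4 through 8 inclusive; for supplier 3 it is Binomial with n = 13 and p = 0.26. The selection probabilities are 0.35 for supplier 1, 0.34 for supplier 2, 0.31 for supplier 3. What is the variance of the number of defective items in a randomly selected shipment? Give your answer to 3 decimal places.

Per component, 1: μ=2.72, E[X²]=8.2688; 2: μ=6, E[X²]=38; 3: μ=3.38, E[X²]=13.9256.
E[X] = 0.35·2.72 + 0.34·6 + 0.31·3.38 = 4.0398.
E[X²] = 0.35·8.2688 + 0.34·38 + 0.31·13.9256 = 20.131.
Var(X) = E[X²] − (E[X])² = 20.131 − 16.32 = 3.81103.

3.811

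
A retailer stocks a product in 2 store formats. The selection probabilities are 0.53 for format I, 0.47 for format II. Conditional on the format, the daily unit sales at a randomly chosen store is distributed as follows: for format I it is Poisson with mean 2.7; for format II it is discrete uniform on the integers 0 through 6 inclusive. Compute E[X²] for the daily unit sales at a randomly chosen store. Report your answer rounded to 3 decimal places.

11.405

For each component E[X²] = Var + (mean)², giving I: 9.99; II: 13.
Overall E[X²] = 0.53·9.99 + 0.47·13 = 11.4047.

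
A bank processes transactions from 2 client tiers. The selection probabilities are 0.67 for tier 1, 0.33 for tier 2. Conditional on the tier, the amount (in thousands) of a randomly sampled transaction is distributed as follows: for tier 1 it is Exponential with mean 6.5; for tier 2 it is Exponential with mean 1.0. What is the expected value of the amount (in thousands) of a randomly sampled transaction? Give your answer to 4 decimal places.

4.6850

Component means — 1: 6.5; 2: 1.
E[X] = 0.67·6.5 + 0.33·1 = 4.685.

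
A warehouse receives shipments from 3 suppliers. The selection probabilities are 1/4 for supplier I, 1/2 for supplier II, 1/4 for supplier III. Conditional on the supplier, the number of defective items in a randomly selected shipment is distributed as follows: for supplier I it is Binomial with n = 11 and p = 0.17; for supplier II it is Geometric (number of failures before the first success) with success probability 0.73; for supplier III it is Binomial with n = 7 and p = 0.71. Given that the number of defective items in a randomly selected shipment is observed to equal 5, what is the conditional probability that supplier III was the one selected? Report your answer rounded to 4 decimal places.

Likelihoods P(X=5 | ·): I: 0.0214464; II: 0.00104747; III: 0.318645.
Posterior ∝ prior × likelihood. Numerator for III: 0.25·0.318645 = 0.0796612.
Normalizing constant: 0.25·0.0214464 + 0.5·0.00104747 + 0.25·0.318645 = 0.0855466.
P(III | observation) = 0.0796612 / 0.0855466 = 0.931203.

0.9312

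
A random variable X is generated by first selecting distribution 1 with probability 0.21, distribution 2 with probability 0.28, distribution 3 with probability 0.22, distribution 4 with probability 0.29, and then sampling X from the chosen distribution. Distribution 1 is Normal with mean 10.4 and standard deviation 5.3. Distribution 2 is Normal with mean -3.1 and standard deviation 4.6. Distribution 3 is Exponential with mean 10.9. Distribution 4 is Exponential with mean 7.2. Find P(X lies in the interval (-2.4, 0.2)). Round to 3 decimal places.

0.073

Conditional on each component, P(-2.4 < X < 0.2): 1: 0.0192786; 2: 0.202959; 3: 0.0181813; 4: 0.0273955.
By total probability, P(-2.4 < X < 0.2) = 0.21·0.0192786 + 0.28·0.202959 + 0.22·0.0181813 + 0.29·0.0273955 = 0.0728215.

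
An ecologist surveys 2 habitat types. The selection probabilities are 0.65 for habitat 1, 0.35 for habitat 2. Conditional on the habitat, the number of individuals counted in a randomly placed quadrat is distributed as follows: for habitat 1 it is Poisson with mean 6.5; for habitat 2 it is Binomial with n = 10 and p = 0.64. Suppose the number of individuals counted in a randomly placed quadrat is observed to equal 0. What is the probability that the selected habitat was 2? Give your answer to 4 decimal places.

0.0129

Likelihoods P(X=0 | ·): 1: 0.00150344; 2: 3.65616e-05.
Posterior ∝ prior × likelihood. Numerator for 2: 0.35·3.65616e-05 = 1.27966e-05.
Normalizing constant: 0.65·0.00150344 + 0.35·3.65616e-05 = 0.000990032.
P(2 | observation) = 1.27966e-05 / 0.000990032 = 0.0129254.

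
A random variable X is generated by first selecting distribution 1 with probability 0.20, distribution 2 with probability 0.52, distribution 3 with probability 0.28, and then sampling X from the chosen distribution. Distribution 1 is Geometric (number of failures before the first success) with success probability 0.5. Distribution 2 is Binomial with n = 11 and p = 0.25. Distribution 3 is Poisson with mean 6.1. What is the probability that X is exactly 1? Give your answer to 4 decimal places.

0.1344

Conditional on each component, P(X = 1): 1: 0.25; 2: 0.154862; 3: 0.0136815.
By total probability, P(X = 1) = 0.2·0.25 + 0.52·0.154862 + 0.28·0.0136815 = 0.134359.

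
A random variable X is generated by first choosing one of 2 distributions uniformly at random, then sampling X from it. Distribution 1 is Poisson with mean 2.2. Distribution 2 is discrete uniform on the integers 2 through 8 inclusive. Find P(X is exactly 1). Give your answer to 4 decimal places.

Conditional on each component, P(X = 1): 1: 0.243767; 2: 0.
By total probability, P(X = 1) = 0.5·0.243767 + 0.5·0 = 0.121883.

0.1219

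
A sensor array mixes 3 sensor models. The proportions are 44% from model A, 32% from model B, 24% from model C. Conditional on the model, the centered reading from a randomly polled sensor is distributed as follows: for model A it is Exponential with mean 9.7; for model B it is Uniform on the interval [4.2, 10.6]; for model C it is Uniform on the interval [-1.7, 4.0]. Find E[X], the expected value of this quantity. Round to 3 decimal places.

Component means — A: 9.7; B: 7.4; C: 1.15.
E[X] = 0.44·9.7 + 0.32·7.4 + 0.24·1.15 = 6.912.

6.912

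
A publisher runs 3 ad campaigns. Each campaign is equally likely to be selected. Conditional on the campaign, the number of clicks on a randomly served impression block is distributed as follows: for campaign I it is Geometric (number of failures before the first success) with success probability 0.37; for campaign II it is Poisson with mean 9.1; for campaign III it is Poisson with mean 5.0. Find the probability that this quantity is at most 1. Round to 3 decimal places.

Conditional on each campaign, P(X ≤ 1): I: 0.6031; II: 0.00112782; III: 0.0404277.
By total probability, P(X ≤ 1) = 0.333333·0.6031 + 0.333333·0.00112782 + 0.333333·0.0404277 = 0.214885.

0.215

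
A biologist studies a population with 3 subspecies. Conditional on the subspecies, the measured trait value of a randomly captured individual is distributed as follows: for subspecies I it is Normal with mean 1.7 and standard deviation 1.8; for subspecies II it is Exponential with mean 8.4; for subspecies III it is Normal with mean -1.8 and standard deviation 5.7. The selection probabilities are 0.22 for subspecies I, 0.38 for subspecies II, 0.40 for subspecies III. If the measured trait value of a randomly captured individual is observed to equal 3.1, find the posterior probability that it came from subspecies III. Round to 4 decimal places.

0.2233

Likelihoods f(3.1 | ·): I: 0.163786; II: 0.0823086; III: 0.0483687.
Posterior ∝ prior × likelihood. Numerator for III: 0.4·0.0483687 = 0.0193475.
Normalizing constant: 0.22·0.163786 + 0.38·0.0823086 + 0.4·0.0483687 = 0.0866577.
P(III | observation) = 0.0193475 / 0.0866577 = 0.223263.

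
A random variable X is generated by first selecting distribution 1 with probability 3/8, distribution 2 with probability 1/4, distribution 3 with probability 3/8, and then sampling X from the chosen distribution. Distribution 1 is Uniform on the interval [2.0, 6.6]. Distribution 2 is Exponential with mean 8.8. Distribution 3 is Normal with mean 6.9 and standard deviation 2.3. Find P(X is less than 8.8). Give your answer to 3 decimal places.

0.831

Conditional on each component, P(X < 8.8): 1: 1; 2: 0.632121; 3: 0.795623.
By total probability, P(X < 8.8) = 0.375·1 + 0.25·0.632121 + 0.375·0.795623 = 0.831389.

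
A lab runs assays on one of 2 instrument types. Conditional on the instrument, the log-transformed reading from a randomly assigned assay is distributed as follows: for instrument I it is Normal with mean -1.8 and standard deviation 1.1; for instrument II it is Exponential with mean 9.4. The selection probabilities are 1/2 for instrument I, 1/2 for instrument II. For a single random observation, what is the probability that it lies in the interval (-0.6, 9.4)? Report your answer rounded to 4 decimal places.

Conditional on each instrument, P(-0.6 < X < 9.4): I: 0.137656; II: 0.632121.
By total probability, P(-0.6 < X < 9.4) = 0.5·0.137656 + 0.5·0.632121 = 0.384889.

0.3849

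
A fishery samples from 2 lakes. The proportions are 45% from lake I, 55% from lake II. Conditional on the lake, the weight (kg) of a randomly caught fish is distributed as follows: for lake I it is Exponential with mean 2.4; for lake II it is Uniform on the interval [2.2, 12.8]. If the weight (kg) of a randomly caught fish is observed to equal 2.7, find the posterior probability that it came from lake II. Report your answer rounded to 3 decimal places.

0.460

Likelihoods f(2.7 | ·): I: 0.135272; II: 0.0943396.
Posterior ∝ prior × likelihood. Numerator for II: 0.55·0.0943396 = 0.0518868.
Normalizing constant: 0.45·0.135272 + 0.55·0.0943396 = 0.112759.
P(II | observation) = 0.0518868 / 0.112759 = 0.460156.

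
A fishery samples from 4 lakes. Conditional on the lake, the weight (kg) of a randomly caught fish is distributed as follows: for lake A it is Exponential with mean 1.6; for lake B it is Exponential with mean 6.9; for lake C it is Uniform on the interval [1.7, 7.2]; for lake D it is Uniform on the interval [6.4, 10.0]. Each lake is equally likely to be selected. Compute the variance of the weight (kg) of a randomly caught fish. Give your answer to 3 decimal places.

19.788

Per component, A: μ=1.6, E[X²]=5.12; B: μ=6.9, E[X²]=95.22; C: μ=4.45, E[X²]=22.3233; D: μ=8.2, E[X²]=68.32.
E[X] = 0.25·1.6 + 0.25·6.9 + 0.25·4.45 + 0.25·8.2 = 5.2875.
E[X²] = 0.25·5.12 + 0.25·95.22 + 0.25·22.3233 + 0.25·68.32 = 47.7458.
Var(X) = E[X²] − (E[X])² = 47.7458 − 27.9577 = 19.7882.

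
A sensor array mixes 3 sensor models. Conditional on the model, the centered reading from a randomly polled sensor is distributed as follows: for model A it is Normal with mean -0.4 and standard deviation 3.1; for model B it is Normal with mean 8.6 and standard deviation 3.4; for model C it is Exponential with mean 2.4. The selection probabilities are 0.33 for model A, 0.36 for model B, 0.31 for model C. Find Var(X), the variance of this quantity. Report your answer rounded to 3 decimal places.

Per component, A: μ=-0.4, E[X²]=9.77; B: μ=8.6, E[X²]=85.52; C: μ=2.4, E[X²]=11.52.
E[X] = 0.33·-0.4 + 0.36·8.6 + 0.31·2.4 = 3.708.
E[X²] = 0.33·9.77 + 0.36·85.52 + 0.31·11.52 = 37.5825.
Var(X) = E[X²] − (E[X])² = 37.5825 − 13.7493 = 23.8332.

23.833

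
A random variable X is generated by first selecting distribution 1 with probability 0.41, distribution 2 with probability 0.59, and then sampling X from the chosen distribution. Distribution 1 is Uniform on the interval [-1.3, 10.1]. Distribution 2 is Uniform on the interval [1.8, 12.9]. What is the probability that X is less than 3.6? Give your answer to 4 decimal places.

Conditional on each component, P(X < 3.6): 1: 0.429825; 2: 0.162162.
By total probability, P(X < 3.6) = 0.41·0.429825 + 0.59·0.162162 = 0.271904.

0.2719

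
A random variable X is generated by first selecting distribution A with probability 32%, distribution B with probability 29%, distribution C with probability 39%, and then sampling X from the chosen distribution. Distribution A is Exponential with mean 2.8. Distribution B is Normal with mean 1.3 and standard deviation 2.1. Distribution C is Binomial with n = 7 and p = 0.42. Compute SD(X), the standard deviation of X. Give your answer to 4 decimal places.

2.2289

Per component, A: μ=2.8, E[X²]=15.68; B: μ=1.3, E[X²]=6.1; C: μ=2.94, E[X²]=10.3488.
E[X] = 0.32·2.8 + 0.29·1.3 + 0.39·2.94 = 2.4196.
E[X²] = 0.32·15.68 + 0.29·6.1 + 0.39·10.3488 = 10.8226.
Var(X) = E[X²] − (E[X])² = 10.8226 − 5.85446 = 4.96817.
SD(X) = √4.96817 = 2.22894.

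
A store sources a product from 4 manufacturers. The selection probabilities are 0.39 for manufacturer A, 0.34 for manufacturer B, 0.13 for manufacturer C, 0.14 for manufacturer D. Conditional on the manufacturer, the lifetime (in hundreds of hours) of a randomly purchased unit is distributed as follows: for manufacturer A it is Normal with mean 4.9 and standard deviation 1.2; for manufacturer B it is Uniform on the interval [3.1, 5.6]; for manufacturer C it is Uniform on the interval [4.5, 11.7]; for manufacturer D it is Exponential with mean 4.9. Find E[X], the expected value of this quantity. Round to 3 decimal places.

Component means — A: 4.9; B: 4.35; C: 8.1; D: 4.9.
E[X] = 0.39·4.9 + 0.34·4.35 + 0.13·8.1 + 0.14·4.9 = 5.129.

5.129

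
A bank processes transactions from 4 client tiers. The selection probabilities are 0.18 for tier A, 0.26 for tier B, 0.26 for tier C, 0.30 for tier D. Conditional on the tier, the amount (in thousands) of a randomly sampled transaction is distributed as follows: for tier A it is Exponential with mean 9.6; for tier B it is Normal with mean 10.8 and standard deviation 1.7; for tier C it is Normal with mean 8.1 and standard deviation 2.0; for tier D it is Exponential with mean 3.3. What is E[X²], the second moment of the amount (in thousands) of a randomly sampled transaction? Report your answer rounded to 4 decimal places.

88.8880

For each component E[X²] = Var + (mean)², giving A: 184.32; B: 119.53; C: 69.61; D: 21.78.
Overall E[X²] = 0.18·184.32 + 0.26·119.53 + 0.26·69.61 + 0.3·21.78 = 88.888.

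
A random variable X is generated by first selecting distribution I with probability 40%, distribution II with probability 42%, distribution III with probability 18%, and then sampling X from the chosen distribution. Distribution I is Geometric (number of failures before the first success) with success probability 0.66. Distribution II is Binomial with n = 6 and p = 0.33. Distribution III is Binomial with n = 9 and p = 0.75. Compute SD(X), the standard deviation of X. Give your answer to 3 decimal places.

Per component, I: μ=0.515152, E[X²]=1.04591; II: μ=1.98, E[X²]=5.247; III: μ=6.75, E[X²]=47.25.
E[X] = 0.4·0.515152 + 0.42·1.98 + 0.18·6.75 = 2.25266.
E[X²] = 0.4·1.04591 + 0.42·5.247 + 0.18·47.25 = 11.1271.
Var(X) = E[X²] − (E[X])² = 11.1271 − 5.07448 = 6.05263.
SD(X) = √6.05263 = 2.46021.

2.460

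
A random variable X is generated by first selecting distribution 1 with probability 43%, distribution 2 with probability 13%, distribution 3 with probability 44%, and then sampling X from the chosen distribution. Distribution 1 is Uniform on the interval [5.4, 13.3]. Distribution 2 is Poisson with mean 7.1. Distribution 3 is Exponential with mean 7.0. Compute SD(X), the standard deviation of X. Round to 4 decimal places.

Per component, 1: μ=9.35, E[X²]=92.6233; 2: μ=7.1, E[X²]=57.51; 3: μ=7, E[X²]=98.
E[X] = 0.43·9.35 + 0.13·7.1 + 0.44·7 = 8.0235.
E[X²] = 0.43·92.6233 + 0.13·57.51 + 0.44·98 = 90.4243.
Var(X) = E[X²] − (E[X])² = 90.4243 − 64.3766 = 26.0478.
SD(X) = √26.0478 = 5.1037.

5.1037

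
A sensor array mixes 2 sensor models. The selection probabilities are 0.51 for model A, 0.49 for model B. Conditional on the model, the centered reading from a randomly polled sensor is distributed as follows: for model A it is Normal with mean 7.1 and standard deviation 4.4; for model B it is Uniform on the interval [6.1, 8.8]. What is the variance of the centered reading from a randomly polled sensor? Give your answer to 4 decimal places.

Per component, A: μ=7.1, E[X²]=69.77; B: μ=7.45, E[X²]=56.11.
E[X] = 0.51·7.1 + 0.49·7.45 = 7.2715.
E[X²] = 0.51·69.77 + 0.49·56.11 = 63.0766.
Var(X) = E[X²] − (E[X])² = 63.0766 − 52.8747 = 10.2019.

10.2019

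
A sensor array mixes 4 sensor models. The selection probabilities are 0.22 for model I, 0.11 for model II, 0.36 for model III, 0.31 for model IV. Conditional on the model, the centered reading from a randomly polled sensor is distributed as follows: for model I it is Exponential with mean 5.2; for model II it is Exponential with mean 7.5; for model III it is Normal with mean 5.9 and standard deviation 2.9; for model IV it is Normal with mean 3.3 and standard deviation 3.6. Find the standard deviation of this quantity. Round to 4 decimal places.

4.5882

Per component, I: μ=5.2, E[X²]=54.08; II: μ=7.5, E[X²]=112.5; III: μ=5.9, E[X²]=43.22; IV: μ=3.3, E[X²]=23.85.
E[X] = 0.22·5.2 + 0.11·7.5 + 0.36·5.9 + 0.31·3.3 = 5.116.
E[X²] = 0.22·54.08 + 0.11·112.5 + 0.36·43.22 + 0.31·23.85 = 47.2253.
Var(X) = E[X²] − (E[X])² = 47.2253 − 26.1735 = 21.0518.
SD(X) = √21.0518 = 4.58823.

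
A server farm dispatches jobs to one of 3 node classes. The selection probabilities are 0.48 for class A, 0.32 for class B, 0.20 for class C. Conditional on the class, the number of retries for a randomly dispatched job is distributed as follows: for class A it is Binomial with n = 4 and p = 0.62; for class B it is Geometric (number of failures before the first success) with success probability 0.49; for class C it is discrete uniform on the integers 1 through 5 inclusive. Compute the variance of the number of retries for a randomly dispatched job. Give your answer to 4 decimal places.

2.1218

Per component, A: μ=2.48, E[X²]=7.0928; B: μ=1.04082, E[X²]=3.20741; C: μ=3, E[X²]=11.
E[X] = 0.48·2.48 + 0.32·1.04082 + 0.2·3 = 2.12346.
E[X²] = 0.48·7.0928 + 0.32·3.20741 + 0.2·11 = 6.63092.
Var(X) = E[X²] − (E[X])² = 6.63092 − 4.50909 = 2.12183.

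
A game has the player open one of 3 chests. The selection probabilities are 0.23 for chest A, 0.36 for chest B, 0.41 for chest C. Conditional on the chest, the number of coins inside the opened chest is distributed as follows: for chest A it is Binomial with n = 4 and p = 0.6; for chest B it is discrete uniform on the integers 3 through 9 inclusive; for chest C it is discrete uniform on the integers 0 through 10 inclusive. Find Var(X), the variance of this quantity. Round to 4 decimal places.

Per component, A: μ=2.4, E[X²]=6.72; B: μ=6, E[X²]=40; C: μ=5, E[X²]=35.
E[X] = 0.23·2.4 + 0.36·6 + 0.41·5 = 4.762.
E[X²] = 0.23·6.72 + 0.36·40 + 0.41·35 = 30.2956.
Var(X) = E[X²] − (E[X])² = 30.2956 − 22.6766 = 7.61896.

7.6190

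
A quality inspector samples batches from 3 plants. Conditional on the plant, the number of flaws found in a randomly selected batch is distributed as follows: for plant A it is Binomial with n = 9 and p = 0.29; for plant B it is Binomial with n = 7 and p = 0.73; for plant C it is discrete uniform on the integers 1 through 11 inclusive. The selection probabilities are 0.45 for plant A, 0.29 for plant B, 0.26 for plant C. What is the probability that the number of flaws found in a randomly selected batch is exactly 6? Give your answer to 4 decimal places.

0.1146

Conditional on each plant, P(X = 6): A: 0.0178831; B: 0.286022; C: 0.0909091.
By total probability, P(X = 6) = 0.45·0.0178831 + 0.29·0.286022 + 0.26·0.0909091 = 0.11463.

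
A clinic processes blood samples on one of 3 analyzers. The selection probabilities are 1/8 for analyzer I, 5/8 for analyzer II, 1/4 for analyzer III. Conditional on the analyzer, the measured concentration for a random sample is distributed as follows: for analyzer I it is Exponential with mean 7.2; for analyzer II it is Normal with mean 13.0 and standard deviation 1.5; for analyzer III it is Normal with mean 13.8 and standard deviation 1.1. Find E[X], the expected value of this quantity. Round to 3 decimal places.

12.475

Component means — I: 7.2; II: 13; III: 13.8.
E[X] = 0.125·7.2 + 0.625·13 + 0.25·13.8 = 12.475.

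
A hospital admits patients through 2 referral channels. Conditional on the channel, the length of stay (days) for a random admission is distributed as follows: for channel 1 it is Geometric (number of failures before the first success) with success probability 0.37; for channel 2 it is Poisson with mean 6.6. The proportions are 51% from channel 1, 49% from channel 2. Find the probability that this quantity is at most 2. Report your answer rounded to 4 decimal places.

Conditional on each channel, P(X ≤ 2): 1: 0.749953; 2: 0.0399676.
By total probability, P(X ≤ 2) = 0.51·0.749953 + 0.49·0.0399676 = 0.40206.

0.4021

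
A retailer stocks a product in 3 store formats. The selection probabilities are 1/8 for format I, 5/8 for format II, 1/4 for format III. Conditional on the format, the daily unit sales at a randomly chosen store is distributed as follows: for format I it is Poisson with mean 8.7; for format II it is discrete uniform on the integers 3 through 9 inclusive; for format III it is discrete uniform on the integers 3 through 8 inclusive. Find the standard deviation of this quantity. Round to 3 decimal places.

Per component, I: μ=8.7, E[X²]=84.39; II: μ=6, E[X²]=40; III: μ=5.5, E[X²]=33.1667.
E[X] = 0.125·8.7 + 0.625·6 + 0.25·5.5 = 6.2125.
E[X²] = 0.125·84.39 + 0.625·40 + 0.25·33.1667 = 43.8404.
Var(X) = E[X²] − (E[X])² = 43.8404 − 38.5952 = 5.24526.
SD(X) = √5.24526 = 2.29025.

2.290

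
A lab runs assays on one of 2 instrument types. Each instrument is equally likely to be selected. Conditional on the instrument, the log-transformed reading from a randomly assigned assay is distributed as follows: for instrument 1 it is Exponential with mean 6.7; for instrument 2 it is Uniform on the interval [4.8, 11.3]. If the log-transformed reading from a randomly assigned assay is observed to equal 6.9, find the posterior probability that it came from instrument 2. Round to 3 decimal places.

Likelihoods f(6.9 | ·): 1: 0.0532926; 2: 0.153846.
Posterior ∝ prior × likelihood. Numerator for 2: 0.5·0.153846 = 0.0769231.
Normalizing constant: 0.5·0.0532926 + 0.5·0.153846 = 0.103569.
P(2 | observation) = 0.0769231 / 0.103569 = 0.74272.

0.743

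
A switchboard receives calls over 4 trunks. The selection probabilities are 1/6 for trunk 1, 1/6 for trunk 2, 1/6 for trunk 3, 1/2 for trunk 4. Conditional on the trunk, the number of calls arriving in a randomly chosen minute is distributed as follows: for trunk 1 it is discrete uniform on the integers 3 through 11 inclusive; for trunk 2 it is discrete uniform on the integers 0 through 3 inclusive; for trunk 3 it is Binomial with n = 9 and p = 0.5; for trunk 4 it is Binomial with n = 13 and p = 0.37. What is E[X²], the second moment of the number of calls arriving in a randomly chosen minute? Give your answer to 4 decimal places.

For each component E[X²] = Var + (mean)², giving 1: 55.6667; 2: 3.5; 3: 22.5; 4: 26.1664.
Overall E[X²] = 0.166667·55.6667 + 0.166667·3.5 + 0.166667·22.5 + 0.5·26.1664 = 26.6943.

26.6943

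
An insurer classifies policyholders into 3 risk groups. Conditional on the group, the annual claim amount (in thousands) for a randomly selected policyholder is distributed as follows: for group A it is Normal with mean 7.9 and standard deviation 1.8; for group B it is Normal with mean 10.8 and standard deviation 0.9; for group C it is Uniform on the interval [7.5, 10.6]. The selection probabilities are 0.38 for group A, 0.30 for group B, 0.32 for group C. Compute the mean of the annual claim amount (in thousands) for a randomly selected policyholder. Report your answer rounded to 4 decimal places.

Component means — A: 7.9; B: 10.8; C: 9.05.
E[X] = 0.38·7.9 + 0.3·10.8 + 0.32·9.05 = 9.138.

9.1380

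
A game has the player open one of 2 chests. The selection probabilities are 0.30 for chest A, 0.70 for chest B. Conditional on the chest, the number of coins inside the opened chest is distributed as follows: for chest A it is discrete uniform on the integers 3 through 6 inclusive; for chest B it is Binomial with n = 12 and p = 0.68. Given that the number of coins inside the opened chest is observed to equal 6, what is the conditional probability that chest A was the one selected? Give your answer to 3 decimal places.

Likelihoods P(X=6 | ·): A: 0.25; B: 0.0980901.
Posterior ∝ prior × likelihood. Numerator for A: 0.3·0.25 = 0.075.
Normalizing constant: 0.3·0.25 + 0.7·0.0980901 = 0.143663.
P(A | observation) = 0.075 / 0.143663 = 0.522055.

0.522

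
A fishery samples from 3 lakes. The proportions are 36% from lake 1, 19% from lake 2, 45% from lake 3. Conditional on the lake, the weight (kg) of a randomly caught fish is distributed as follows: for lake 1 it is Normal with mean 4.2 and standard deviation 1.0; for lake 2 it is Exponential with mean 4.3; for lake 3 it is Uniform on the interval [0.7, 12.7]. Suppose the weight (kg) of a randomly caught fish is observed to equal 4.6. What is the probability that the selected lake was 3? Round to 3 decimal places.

0.202

Likelihoods f(4.6 | ·): 1: 0.36827; 2: 0.079788; 3: 0.0833333.
Posterior ∝ prior × likelihood. Numerator for 3: 0.45·0.0833333 = 0.0375.
Normalizing constant: 0.36·0.36827 + 0.19·0.079788 + 0.45·0.0833333 = 0.185237.
P(3 | observation) = 0.0375 / 0.185237 = 0.202443.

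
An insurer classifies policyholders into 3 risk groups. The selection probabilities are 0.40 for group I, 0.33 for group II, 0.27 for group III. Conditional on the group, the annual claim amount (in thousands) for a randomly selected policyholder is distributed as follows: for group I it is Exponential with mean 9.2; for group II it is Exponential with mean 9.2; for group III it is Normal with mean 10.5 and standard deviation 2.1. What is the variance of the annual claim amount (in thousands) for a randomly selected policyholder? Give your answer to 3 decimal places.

Per component, I: μ=9.2, E[X²]=169.28; II: μ=9.2, E[X²]=169.28; III: μ=10.5, E[X²]=114.66.
E[X] = 0.4·9.2 + 0.33·9.2 + 0.27·10.5 = 9.551.
E[X²] = 0.4·169.28 + 0.33·169.28 + 0.27·114.66 = 154.533.
Var(X) = E[X²] − (E[X])² = 154.533 − 91.2216 = 63.311.

63.311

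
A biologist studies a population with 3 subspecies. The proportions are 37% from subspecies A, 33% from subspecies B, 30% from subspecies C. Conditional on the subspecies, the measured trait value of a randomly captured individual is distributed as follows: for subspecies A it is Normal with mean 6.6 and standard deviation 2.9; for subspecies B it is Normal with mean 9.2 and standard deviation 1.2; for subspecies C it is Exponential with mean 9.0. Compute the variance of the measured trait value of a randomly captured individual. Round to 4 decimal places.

Per component, A: μ=6.6, E[X²]=51.97; B: μ=9.2, E[X²]=86.08; C: μ=9, E[X²]=162.
E[X] = 0.37·6.6 + 0.33·9.2 + 0.3·9 = 8.178.
E[X²] = 0.37·51.97 + 0.33·86.08 + 0.3·162 = 96.2353.
Var(X) = E[X²] − (E[X])² = 96.2353 − 66.8797 = 29.3556.

29.3556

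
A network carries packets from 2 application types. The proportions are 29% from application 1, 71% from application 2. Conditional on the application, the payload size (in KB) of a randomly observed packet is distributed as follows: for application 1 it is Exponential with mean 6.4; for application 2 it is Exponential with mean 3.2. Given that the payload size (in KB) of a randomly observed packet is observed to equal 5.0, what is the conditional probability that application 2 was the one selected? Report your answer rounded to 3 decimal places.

Likelihoods f(5.0 | ·): 1: 0.0715365; 2: 0.0655036.
Posterior ∝ prior × likelihood. Numerator for 2: 0.71·0.0655036 = 0.0465075.
Normalizing constant: 0.29·0.0715365 + 0.71·0.0655036 = 0.0672531.
P(2 | observation) = 0.0465075 / 0.0672531 = 0.69153.

0.692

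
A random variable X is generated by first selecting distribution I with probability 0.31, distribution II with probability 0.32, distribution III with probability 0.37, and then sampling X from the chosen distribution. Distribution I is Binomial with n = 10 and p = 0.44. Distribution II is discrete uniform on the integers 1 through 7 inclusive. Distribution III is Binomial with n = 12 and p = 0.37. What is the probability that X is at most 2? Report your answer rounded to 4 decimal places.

Conditional on each component, P(X ≤ 2): I: 0.111124; II: 0.285714; III: 0.120452.
By total probability, P(X ≤ 2) = 0.31·0.111124 + 0.32·0.285714 + 0.37·0.120452 = 0.170444.

0.1704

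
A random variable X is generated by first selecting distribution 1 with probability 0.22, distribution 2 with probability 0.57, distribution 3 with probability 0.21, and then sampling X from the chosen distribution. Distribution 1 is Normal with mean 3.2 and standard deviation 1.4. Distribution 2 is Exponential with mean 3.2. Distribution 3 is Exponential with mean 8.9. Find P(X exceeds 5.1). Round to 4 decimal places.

0.2534

Conditional on each component, P(X > 5.1): 1: 0.0873679; 2: 0.203162; 3: 0.563812.
By total probability, P(X > 5.1) = 0.22·0.0873679 + 0.57·0.203162 + 0.21·0.563812 = 0.253424.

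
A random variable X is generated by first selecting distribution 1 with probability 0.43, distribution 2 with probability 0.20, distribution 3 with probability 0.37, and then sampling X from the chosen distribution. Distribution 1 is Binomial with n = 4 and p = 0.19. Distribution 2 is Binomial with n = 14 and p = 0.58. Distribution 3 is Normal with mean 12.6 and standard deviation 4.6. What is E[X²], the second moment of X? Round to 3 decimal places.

For each component E[X²] = Var + (mean)², giving 1: 1.1932; 2: 69.3448; 3: 179.92.
Overall E[X²] = 0.43·1.1932 + 0.2·69.3448 + 0.37·179.92 = 80.9524.

80.952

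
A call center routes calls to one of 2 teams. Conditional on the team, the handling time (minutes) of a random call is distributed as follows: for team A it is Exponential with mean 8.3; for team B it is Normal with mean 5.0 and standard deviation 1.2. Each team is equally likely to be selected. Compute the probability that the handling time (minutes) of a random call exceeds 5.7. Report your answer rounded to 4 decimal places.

0.3915

Conditional on each team, P(X > 5.7): A: 0.50321; B: 0.279834.
By total probability, P(X > 5.7) = 0.5·0.50321 + 0.5·0.279834 = 0.391522.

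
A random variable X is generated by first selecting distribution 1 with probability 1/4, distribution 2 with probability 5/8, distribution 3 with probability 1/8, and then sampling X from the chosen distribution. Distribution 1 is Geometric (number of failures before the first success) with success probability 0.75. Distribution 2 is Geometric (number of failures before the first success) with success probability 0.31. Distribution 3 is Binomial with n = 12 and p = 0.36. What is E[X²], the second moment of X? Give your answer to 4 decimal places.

For each component E[X²] = Var + (mean)², giving 1: 0.555556; 2: 12.1342; 3: 21.4272.
Overall E[X²] = 0.25·0.555556 + 0.625·12.1342 + 0.125·21.4272 = 10.4012.

10.4012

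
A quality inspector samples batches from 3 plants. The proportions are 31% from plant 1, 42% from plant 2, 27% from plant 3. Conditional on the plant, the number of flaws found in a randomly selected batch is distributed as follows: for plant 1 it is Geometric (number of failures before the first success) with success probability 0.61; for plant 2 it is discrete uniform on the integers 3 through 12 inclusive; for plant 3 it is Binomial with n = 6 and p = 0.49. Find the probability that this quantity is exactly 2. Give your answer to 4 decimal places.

Conditional on each plant, P(X = 2): 1: 0.092781; 2: 0; 3: 0.243649.
By total probability, P(X = 2) = 0.31·0.092781 + 0.42·0 + 0.27·0.243649 = 0.0945473.

0.0945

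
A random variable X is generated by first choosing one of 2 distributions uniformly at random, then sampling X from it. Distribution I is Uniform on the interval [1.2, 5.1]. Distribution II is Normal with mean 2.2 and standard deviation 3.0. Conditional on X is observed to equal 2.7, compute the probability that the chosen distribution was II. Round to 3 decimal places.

Likelihoods f(2.7 | ·): I: 0.25641; II: 0.131147.
Posterior ∝ prior × likelihood. Numerator for II: 0.5·0.131147 = 0.0655733.
Normalizing constant: 0.5·0.25641 + 0.5·0.131147 = 0.193778.
P(II | observation) = 0.0655733 / 0.193778 = 0.338393.

0.338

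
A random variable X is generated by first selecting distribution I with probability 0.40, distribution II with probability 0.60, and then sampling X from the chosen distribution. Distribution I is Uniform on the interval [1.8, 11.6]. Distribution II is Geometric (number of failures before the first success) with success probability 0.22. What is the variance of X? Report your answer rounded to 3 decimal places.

15.259

Per component, I: μ=6.7, E[X²]=52.8933; II: μ=3.54545, E[X²]=28.686.
E[X] = 0.4·6.7 + 0.6·3.54545 = 4.80727.
E[X²] = 0.4·52.8933 + 0.6·28.686 = 38.3689.
Var(X) = E[X²] − (E[X])² = 38.3689 − 23.1099 = 15.259.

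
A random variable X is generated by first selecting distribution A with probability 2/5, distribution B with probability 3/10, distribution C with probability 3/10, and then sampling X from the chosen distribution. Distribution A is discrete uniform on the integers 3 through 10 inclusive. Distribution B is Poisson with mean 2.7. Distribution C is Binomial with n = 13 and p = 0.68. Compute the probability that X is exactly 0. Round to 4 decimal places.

0.0202

Conditional on each component, P(X = 0): A: 0; B: 0.0672055; C: 3.68935e-07.
By total probability, P(X = 0) = 0.4·0 + 0.3·0.0672055 + 0.3·3.68935e-07 = 0.0201618.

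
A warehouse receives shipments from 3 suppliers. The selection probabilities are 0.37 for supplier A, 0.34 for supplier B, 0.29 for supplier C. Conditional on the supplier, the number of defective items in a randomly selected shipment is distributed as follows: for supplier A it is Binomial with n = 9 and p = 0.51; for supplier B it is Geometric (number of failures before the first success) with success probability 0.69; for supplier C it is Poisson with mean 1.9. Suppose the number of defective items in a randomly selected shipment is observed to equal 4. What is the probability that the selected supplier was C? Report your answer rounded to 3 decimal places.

0.205

Likelihoods P(X=4 | ·): A: 0.240786; B: 0.00637229; C: 0.0812164.
Posterior ∝ prior × likelihood. Numerator for C: 0.29·0.0812164 = 0.0235528.
Normalizing constant: 0.37·0.240786 + 0.34·0.00637229 + 0.29·0.0812164 = 0.11481.
P(C | observation) = 0.0235528 / 0.11481 = 0.205145.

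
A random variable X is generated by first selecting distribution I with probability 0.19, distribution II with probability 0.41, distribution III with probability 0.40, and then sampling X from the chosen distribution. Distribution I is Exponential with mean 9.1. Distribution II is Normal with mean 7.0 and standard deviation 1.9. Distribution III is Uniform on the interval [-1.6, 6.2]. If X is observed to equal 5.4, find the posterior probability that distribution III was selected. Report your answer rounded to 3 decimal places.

0.416

Likelihoods f(5.4 | ·): I: 0.0607079; II: 0.147288; III: 0.128205.
Posterior ∝ prior × likelihood. Numerator for III: 0.4·0.128205 = 0.0512821.
Normalizing constant: 0.19·0.0607079 + 0.41·0.147288 + 0.4·0.128205 = 0.123205.
P(III | observation) = 0.0512821 / 0.123205 = 0.416234.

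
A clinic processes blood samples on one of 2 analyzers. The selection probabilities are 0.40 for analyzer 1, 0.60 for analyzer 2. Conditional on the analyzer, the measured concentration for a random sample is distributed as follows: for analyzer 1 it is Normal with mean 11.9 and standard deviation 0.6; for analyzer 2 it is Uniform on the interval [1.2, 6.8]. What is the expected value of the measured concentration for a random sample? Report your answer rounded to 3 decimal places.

Component means — 1: 11.9; 2: 4.
E[X] = 0.4·11.9 + 0.6·4 = 7.16.

7.160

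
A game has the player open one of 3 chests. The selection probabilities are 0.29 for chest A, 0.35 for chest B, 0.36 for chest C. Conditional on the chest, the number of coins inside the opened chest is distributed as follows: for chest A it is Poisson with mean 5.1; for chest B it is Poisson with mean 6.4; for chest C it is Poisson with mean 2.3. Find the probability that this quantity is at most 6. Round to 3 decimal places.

Conditional on each chest, P(X ≤ 6): A: 0.74742; B: 0.542329; C: 0.990638.
By total probability, P(X ≤ 6) = 0.29·0.74742 + 0.35·0.542329 + 0.36·0.990638 = 0.763197.

0.763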